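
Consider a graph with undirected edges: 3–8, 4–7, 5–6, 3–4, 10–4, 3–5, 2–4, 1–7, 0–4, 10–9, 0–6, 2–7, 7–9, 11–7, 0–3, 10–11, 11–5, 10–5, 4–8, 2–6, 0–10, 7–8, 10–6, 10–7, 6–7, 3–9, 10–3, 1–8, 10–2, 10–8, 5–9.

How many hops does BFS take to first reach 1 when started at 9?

2

Level 0: 9
Level 1: 3, 5, 7, 10
Level 2: 0, 1, 2, 4, 6, 8, 11
1 first appears at level 2.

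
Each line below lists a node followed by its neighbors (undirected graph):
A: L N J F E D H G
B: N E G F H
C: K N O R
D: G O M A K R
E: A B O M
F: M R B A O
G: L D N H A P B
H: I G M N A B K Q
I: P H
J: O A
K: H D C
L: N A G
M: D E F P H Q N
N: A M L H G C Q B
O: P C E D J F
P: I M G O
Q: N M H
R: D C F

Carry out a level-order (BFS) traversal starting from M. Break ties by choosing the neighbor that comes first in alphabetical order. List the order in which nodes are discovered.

Visit M; enqueue D, E, F, H, N, P, Q → queue [D, E, F, H, N, P, Q]
Visit D; enqueue A, G, K, O, R → queue [E, F, H, N, P, Q, A, G, K, O, R]
Visit E; enqueue B → queue [F, H, N, P, Q, A, G, K, O, R, B]
Visit F → queue [H, N, P, Q, A, G, K, O, R, B]
Visit H; enqueue I → queue [N, P, Q, A, G, K, O, R, B, I]
Visit N; enqueue C, L → queue [P, Q, A, G, K, O, R, B, I, C, L]
Visit P → queue [Q, A, G, K, O, R, B, I, C, L]
Visit Q → queue [A, G, K, O, R, B, I, C, L]
Visit A; enqueue J → queue [G, K, O, R, B, I, C, L, J]
Visit G → queue [K, O, R, B, I, C, L, J]
Visit K → queue [O, R, B, I, C, L, J]
Visit O → queue [R, B, I, C, L, J]
Visit R → queue [B, I, C, L, J]
Visit B → queue [I, C, L, J]
Visit I → queue [C, L, J]
Visit C → queue [L, J]
Visit L → queue [J]
Visit J → queue []

M D E F H N P Q A G K O R B I C L J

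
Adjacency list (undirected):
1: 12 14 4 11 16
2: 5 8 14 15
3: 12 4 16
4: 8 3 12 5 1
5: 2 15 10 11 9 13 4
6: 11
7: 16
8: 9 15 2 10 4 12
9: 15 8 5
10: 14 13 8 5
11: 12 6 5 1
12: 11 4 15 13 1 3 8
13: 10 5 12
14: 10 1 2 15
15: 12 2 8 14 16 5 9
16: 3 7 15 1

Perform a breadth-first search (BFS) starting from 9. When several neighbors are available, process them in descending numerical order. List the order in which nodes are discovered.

9, 15, 8, 5, 16, 14, 12, 2, 10, 4, 13, 11, 7, 3, 1, 6

Visit 9; enqueue 15, 8, 5 → queue [15, 8, 5]
Visit 15; enqueue 16, 14, 12, 2 → queue [8, 5, 16, 14, 12, 2]
Visit 8; enqueue 10, 4 → queue [5, 16, 14, 12, 2, 10, 4]
Visit 5; enqueue 13, 11 → queue [16, 14, 12, 2, 10, 4, 13, 11]
Visit 16; enqueue 7, 3, 1 → queue [14, 12, 2, 10, 4, 13, 11, 7, 3, 1]
Visit 14 → queue [12, 2, 10, 4, 13, 11, 7, 3, 1]
Visit 12 → queue [2, 10, 4, 13, 11, 7, 3, 1]
Visit 2 → queue [10, 4, 13, 11, 7, 3, 1]
Visit 10 → queue [4, 13, 11, 7, 3, 1]
Visit 4 → queue [13, 11, 7, 3, 1]
Visit 13 → queue [11, 7, 3, 1]
Visit 11; enqueue 6 → queue [7, 3, 1, 6]
Visit 7 → queue [3, 1, 6]
Visit 3 → queue [1, 6]
Visit 1 → queue [6]
Visit 6 → queue []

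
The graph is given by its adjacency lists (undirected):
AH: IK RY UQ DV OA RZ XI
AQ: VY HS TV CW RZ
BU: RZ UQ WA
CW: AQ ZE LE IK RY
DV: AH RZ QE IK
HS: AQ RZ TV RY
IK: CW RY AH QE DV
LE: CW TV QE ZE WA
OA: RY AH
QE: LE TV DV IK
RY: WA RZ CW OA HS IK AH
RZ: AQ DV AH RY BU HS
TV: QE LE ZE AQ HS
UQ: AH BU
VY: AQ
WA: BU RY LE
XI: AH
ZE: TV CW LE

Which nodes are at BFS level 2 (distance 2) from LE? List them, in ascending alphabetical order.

AQ, BU, DV, HS, IK, RY

Level 0: LE
Level 1: CW, QE, TV, WA, ZE
Level 2: AQ, BU, DV, HS, IK, RY
Level 3: AH, OA, RZ, UQ, VY
Level 4: XI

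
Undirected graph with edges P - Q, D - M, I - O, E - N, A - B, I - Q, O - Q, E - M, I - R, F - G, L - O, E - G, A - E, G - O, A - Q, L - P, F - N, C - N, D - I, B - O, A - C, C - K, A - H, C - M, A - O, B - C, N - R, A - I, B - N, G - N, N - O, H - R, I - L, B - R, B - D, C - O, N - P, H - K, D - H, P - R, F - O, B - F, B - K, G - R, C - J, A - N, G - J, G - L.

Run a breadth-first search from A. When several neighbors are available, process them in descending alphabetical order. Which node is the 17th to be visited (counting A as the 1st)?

M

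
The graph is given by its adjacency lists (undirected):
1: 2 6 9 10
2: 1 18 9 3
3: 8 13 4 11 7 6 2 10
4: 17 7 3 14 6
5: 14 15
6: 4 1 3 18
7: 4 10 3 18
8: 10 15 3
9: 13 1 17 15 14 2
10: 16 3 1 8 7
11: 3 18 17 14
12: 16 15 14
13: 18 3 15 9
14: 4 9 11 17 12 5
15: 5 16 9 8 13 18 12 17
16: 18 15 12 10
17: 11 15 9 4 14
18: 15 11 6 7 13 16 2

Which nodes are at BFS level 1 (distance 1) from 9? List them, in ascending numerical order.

1, 2, 13, 14, 15, 17

Level 0: 9
Level 1: 1, 2, 13, 14, 15, 17
Level 2: 3, 4, 5, 6, 8, 10, 11, 12, 16, 18
Level 3: 7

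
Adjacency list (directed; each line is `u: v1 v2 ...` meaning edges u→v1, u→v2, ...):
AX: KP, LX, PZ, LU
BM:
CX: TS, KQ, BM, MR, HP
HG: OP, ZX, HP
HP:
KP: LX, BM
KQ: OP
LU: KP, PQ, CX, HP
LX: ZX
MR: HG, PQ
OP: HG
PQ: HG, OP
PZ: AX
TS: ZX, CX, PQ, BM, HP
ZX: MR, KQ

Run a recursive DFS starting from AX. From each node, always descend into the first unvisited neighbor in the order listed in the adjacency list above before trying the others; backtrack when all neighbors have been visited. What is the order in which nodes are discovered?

AX -> KP -> LX -> ZX -> MR -> HG -> OP -> HP -> PQ -> KQ -> BM -> PZ -> LU -> CX -> TS

Visit AX
AX → KP
KP → LX
LX → ZX
ZX → MR
MR → HG
HG → OP
HG → HP
MR → PQ
ZX → KQ
KP → BM
AX → PZ
AX → LU
LU → CX
CX → TS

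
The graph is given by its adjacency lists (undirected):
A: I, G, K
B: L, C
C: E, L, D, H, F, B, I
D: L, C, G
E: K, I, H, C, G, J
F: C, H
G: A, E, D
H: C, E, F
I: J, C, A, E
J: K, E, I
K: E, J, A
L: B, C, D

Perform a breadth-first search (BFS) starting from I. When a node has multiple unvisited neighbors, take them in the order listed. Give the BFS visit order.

I J C A E K L D H F B G

Visit I; enqueue J, C, A, E → queue [J, C, A, E]
Visit J; enqueue K → queue [C, A, E, K]
Visit C; enqueue L, D, H, F, B → queue [A, E, K, L, D, H, F, B]
Visit A; enqueue G → queue [E, K, L, D, H, F, B, G]
Visit E → queue [K, L, D, H, F, B, G]
Visit K → queue [L, D, H, F, B, G]
Visit L → queue [D, H, F, B, G]
Visit D → queue [H, F, B, G]
Visit H → queue [F, B, G]
Visit F → queue [B, G]
Visit B → queue [G]
Visit G → queue []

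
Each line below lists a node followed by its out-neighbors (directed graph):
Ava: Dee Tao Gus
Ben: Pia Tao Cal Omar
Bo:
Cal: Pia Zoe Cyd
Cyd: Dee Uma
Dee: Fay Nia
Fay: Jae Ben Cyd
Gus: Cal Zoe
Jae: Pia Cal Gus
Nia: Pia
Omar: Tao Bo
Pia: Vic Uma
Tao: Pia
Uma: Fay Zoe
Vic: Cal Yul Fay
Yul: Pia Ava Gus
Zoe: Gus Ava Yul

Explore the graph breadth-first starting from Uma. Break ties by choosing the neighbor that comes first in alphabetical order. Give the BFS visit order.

Visit Uma; enqueue Fay, Zoe → queue [Fay, Zoe]
Visit Fay; enqueue Ben, Cyd, Jae → queue [Zoe, Ben, Cyd, Jae]
Visit Zoe; enqueue Ava, Gus, Yul → queue [Ben, Cyd, Jae, Ava, Gus, Yul]
Visit Ben; enqueue Cal, Omar, Pia, Tao → queue [Cyd, Jae, Ava, Gus, Yul, Cal, Omar, Pia, Tao]
Visit Cyd; enqueue Dee → queue [Jae, Ava, Gus, Yul, Cal, Omar, Pia, Tao, Dee]
Visit Jae → queue [Ava, Gus, Yul, Cal, Omar, Pia, Tao, Dee]
Visit Ava → queue [Gus, Yul, Cal, Omar, Pia, Tao, Dee]
Visit Gus → queue [Yul, Cal, Omar, Pia, Tao, Dee]
Visit Yul → queue [Cal, Omar, Pia, Tao, Dee]
Visit Cal → queue [Omar, Pia, Tao, Dee]
Visit Omar; enqueue Bo → queue [Pia, Tao, Dee, Bo]
Visit Pia; enqueue Vic → queue [Tao, Dee, Bo, Vic]
Visit Tao → queue [Dee, Bo, Vic]
Visit Dee; enqueue Nia → queue [Bo, Vic, Nia]
Visit Bo → queue [Vic, Nia]
Visit Vic → queue [Nia]
Visit Nia → queue []

Uma, Fay, Zoe, Ben, Cyd, Jae, Ava, Gus, Yul, Cal, Omar, Pia, Tao, Dee, Bo, Vic, Nia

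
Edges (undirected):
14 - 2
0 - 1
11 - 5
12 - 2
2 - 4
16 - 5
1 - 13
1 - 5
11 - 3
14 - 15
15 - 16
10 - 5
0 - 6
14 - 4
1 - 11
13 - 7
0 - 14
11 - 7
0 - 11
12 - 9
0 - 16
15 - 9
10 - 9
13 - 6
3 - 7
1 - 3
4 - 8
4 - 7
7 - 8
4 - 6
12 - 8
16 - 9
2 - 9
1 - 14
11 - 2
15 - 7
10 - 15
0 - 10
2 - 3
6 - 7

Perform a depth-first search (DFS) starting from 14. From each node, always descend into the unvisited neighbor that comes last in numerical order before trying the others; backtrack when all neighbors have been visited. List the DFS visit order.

Visit 14
14 → 15
15 → 16
16 → 9
9 → 12
12 → 8
8 → 7
7 → 13
13 → 6
6 → 4
4 → 2
2 → 11
11 → 5
5 → 10
10 → 0
0 → 1
1 → 3

14, 15, 16, 9, 12, 8, 7, 13, 6, 4, 2, 11, 5, 10, 0, 1, 3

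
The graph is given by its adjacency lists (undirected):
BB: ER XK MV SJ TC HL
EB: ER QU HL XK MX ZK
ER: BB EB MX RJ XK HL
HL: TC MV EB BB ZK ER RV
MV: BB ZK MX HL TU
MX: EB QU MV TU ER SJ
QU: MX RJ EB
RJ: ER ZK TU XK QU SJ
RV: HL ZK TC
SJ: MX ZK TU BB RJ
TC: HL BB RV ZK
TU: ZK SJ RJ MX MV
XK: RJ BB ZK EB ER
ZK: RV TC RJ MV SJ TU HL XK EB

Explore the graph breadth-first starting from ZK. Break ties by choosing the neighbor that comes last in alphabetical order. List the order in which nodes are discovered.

ZK → XK → TU → TC → SJ → RV → RJ → MV → HL → EB → ER → BB → MX → QU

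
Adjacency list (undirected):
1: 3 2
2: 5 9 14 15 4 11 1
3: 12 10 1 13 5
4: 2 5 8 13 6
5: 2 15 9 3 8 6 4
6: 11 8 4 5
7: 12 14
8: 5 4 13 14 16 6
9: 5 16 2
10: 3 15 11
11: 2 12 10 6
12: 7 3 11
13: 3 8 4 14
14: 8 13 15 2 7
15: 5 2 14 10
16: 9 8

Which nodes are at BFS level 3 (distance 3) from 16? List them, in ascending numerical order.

Level 0: 16
Level 1: 8, 9
Level 2: 2, 4, 5, 6, 13, 14
Level 3: 1, 3, 7, 11, 15
Level 4: 10, 12

1, 3, 7, 11, 15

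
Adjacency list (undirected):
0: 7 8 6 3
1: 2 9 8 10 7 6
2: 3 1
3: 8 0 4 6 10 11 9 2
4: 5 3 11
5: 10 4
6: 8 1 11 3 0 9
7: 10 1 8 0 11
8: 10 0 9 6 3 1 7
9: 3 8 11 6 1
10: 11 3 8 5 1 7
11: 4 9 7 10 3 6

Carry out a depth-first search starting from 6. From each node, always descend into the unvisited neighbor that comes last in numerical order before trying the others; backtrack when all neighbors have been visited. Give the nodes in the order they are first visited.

6 11 10 8 9 3 4 5 2 1 7 0

Visit 6
6 → 11
11 → 10
10 → 8
8 → 9
9 → 3
3 → 4
4 → 5
3 → 2
2 → 1
1 → 7
7 → 0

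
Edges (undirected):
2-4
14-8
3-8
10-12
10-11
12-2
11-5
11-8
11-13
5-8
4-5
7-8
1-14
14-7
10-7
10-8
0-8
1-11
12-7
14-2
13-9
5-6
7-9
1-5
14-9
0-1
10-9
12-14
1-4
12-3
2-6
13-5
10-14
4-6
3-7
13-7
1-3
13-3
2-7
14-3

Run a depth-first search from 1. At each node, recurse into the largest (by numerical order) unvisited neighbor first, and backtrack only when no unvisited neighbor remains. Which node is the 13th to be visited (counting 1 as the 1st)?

2

Visit 1
1 → 14
14 → 12
12 → 10
10 → 11
11 → 13
13 → 9
9 → 7
7 → 8
8 → 5
5 → 6
6 → 4
4 → 2
8 → 3
8 → 0

Visit order: 1, 14, 12, 10, 11, 13, 9, 7, 8, 5, 6, 4, 2, 3, 0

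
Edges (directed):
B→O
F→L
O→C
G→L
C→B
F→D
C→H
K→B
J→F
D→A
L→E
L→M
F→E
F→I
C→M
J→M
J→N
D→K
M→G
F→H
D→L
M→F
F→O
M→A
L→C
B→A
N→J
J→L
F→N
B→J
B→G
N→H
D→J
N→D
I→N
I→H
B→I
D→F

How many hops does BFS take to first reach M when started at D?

2

Level 0: D
Level 1: A, F, J, K, L
Level 2: B, C, E, H, I, M, N, O
Level 3: G
M first appears at level 2.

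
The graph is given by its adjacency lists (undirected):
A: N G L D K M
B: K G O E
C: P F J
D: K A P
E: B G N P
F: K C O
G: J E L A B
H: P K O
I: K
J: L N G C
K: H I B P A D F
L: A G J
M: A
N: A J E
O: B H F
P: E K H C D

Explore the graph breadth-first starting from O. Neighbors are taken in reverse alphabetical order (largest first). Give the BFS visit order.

O -> H -> F -> B -> P -> K -> C -> G -> E -> D -> I -> A -> J -> L -> N -> M

Visit O; enqueue H, F, B → queue [H, F, B]
Visit H; enqueue P, K → queue [F, B, P, K]
Visit F; enqueue C → queue [B, P, K, C]
Visit B; enqueue G, E → queue [P, K, C, G, E]
Visit P; enqueue D → queue [K, C, G, E, D]
Visit K; enqueue I, A → queue [C, G, E, D, I, A]
Visit C; enqueue J → queue [G, E, D, I, A, J]
Visit G; enqueue L → queue [E, D, I, A, J, L]
Visit E; enqueue N → queue [D, I, A, J, L, N]
Visit D → queue [I, A, J, L, N]
Visit I → queue [A, J, L, N]
Visit A; enqueue M → queue [J, L, N, M]
Visit J → queue [L, N, M]
Visit L → queue [N, M]
Visit N → queue [M]
Visit M → queue []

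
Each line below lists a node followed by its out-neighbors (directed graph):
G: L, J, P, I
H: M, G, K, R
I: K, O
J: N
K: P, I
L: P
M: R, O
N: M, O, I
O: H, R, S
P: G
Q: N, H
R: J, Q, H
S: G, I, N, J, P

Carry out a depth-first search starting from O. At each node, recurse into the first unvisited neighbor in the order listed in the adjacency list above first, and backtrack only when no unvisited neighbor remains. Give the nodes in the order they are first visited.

Visit O
O → H
H → M
M → R
R → J
J → N
N → I
I → K
K → P
P → G
G → L
R → Q
O → S

O -> H -> M -> R -> J -> N -> I -> K -> P -> G -> L -> Q -> S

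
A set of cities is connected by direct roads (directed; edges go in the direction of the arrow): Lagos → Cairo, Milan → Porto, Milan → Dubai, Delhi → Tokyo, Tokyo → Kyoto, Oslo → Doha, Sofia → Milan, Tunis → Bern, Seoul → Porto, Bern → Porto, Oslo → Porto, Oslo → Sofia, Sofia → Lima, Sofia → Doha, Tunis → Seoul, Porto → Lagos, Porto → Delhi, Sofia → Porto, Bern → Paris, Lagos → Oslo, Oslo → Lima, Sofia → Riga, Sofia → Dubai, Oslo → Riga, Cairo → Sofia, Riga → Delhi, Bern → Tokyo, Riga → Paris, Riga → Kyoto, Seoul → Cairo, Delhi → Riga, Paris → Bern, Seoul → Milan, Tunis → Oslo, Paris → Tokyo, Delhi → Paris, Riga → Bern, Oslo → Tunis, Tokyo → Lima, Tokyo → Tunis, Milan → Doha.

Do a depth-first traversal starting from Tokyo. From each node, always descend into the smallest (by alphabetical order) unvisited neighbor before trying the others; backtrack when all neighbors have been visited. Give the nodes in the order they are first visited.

Tokyo, Kyoto, Lima, Tunis, Bern, Paris, Porto, Delhi, Riga, Lagos, Cairo, Sofia, Doha, Dubai, Milan, Oslo, Seoul

Visit Tokyo
Tokyo → Kyoto
Tokyo → Lima
Tokyo → Tunis
Tunis → Bern
Bern → Paris
Bern → Porto
Porto → Delhi
Delhi → Riga
Porto → Lagos
Lagos → Cairo
Cairo → Sofia
Sofia → Doha
Sofia → Dubai
Sofia → Milan
Lagos → Oslo
Tunis → Seoul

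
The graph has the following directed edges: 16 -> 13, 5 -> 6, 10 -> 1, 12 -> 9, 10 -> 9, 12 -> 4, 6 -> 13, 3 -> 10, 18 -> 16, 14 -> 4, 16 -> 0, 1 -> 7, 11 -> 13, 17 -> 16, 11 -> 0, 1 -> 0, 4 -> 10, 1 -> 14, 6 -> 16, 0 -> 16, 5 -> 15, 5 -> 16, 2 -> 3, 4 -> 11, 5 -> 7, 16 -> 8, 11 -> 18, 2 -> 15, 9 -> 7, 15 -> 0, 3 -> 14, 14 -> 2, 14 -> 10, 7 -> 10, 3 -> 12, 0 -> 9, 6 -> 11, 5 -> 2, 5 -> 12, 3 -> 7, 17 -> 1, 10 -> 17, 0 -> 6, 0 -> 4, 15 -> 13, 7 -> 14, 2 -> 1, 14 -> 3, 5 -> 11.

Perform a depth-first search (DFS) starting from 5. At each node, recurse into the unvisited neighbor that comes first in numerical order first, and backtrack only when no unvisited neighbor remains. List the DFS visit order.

5, 2, 1, 0, 4, 10, 9, 7, 14, 3, 12, 17, 16, 8, 13, 11, 18, 6, 15

Visit 5
5 → 2
2 → 1
1 → 0
0 → 4
4 → 10
10 → 9
9 → 7
7 → 14
14 → 3
3 → 12
10 → 17
17 → 16
16 → 8
16 → 13
4 → 11
11 → 18
0 → 6
2 → 15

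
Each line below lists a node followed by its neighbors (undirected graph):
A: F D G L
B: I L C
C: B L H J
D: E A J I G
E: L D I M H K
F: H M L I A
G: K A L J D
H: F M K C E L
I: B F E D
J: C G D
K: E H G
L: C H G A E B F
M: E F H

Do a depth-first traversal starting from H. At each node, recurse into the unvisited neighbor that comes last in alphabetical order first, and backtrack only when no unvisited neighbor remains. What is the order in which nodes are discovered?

H, M, F, L, G, K, E, I, D, J, C, B, A

Visit H
H → M
M → F
F → L
L → G
G → K
K → E
E → I
I → D
D → J
J → C
C → B
D → A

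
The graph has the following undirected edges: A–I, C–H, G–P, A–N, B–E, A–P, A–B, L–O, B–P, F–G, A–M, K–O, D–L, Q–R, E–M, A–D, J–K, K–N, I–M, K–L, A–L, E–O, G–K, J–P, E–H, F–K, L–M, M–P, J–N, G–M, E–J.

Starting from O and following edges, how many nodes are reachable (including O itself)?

16

BFS from O visits: O, E, K, L, B, H, J, M, F, G, N, A, D, P, C, I
Reachable nodes: 16 of 18 total.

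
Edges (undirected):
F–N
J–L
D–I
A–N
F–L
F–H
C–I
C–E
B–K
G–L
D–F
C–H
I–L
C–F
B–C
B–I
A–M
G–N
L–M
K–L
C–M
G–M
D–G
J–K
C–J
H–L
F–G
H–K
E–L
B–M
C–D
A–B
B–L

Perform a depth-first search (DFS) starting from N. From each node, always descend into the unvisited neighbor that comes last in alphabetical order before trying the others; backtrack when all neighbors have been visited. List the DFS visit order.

N → G → M → L → K → J → C → I → D → F → H → B → A → E

Visit N
N → G
G → M
M → L
L → K
K → J
J → C
C → I
I → D
D → F
F → H
I → B
B → A
C → E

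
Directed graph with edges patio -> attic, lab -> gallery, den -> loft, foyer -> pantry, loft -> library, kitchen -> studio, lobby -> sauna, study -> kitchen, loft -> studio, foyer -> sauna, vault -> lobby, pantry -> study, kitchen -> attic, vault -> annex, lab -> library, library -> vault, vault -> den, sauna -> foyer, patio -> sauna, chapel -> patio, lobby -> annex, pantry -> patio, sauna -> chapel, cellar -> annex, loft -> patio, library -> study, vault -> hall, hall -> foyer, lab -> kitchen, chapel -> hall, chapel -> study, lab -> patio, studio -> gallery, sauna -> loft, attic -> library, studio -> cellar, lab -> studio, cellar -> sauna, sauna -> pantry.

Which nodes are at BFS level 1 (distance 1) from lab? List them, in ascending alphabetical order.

Level 0: lab
Level 1: gallery, kitchen, library, patio, studio
Level 2: attic, cellar, sauna, study, vault
Level 3: annex, chapel, den, foyer, hall, lobby, loft, pantry

gallery, kitchen, library, patio, studio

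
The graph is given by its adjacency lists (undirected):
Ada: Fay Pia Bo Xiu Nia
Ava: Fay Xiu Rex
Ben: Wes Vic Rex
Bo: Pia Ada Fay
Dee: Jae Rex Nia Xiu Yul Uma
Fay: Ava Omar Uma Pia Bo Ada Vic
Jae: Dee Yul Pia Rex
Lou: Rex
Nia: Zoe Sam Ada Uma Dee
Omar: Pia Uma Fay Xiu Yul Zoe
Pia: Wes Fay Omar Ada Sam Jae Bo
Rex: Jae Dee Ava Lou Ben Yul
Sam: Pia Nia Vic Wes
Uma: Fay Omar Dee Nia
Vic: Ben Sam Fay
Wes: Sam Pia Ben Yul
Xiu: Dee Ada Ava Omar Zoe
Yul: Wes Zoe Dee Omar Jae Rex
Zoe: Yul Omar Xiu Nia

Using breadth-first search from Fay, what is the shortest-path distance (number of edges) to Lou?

3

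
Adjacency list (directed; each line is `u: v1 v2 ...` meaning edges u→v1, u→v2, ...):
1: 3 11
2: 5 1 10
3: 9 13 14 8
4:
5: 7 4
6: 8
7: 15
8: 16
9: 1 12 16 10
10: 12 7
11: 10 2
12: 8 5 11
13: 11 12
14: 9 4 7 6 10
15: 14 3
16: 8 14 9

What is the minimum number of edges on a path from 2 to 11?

Level 0: 2
Level 1: 1, 5, 10
Level 2: 3, 4, 7, 11, 12
Level 3: 8, 9, 13, 14, 15
Level 4: 6, 16
11 first appears at level 2.

2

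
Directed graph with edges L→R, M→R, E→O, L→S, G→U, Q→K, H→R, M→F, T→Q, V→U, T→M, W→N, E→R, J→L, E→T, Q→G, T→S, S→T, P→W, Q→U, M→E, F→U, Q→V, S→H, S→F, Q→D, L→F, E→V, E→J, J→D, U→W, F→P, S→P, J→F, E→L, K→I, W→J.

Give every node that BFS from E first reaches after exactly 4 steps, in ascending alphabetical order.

Level 0: E
Level 1: J, L, O, R, T, V
Level 2: D, F, M, Q, S, U
Level 3: G, H, K, P, W
Level 4: I, N

I, N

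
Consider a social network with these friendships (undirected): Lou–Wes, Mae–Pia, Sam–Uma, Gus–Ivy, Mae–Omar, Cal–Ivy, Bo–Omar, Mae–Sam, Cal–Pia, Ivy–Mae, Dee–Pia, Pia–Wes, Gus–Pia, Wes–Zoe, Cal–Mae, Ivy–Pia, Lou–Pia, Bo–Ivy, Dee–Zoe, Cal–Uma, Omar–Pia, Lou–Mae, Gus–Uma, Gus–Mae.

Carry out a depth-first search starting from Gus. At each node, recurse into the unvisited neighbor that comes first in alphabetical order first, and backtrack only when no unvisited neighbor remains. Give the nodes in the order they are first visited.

Gus Ivy Bo Omar Mae Cal Pia Dee Zoe Wes Lou Uma Sam

Visit Gus
Gus → Ivy
Ivy → Bo
Bo → Omar
Omar → Mae
Mae → Cal
Cal → Pia
Pia → Dee
Dee → Zoe
Zoe → Wes
Wes → Lou
Cal → Uma
Uma → Sam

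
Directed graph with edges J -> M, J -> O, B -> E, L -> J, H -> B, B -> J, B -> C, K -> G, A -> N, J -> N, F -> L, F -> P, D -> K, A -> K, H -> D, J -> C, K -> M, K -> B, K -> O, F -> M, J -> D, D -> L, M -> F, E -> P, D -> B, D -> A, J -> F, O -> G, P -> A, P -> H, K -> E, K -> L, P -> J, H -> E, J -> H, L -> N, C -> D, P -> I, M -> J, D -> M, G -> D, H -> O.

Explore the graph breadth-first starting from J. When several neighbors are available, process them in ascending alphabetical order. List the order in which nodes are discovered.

Visit J; enqueue C, D, F, H, M, N, O → queue [C, D, F, H, M, N, O]
Visit C → queue [D, F, H, M, N, O]
Visit D; enqueue A, B, K, L → queue [F, H, M, N, O, A, B, K, L]
Visit F; enqueue P → queue [H, M, N, O, A, B, K, L, P]
Visit H; enqueue E → queue [M, N, O, A, B, K, L, P, E]
Visit M → queue [N, O, A, B, K, L, P, E]
Visit N → queue [O, A, B, K, L, P, E]
Visit O; enqueue G → queue [A, B, K, L, P, E, G]
Visit A → queue [B, K, L, P, E, G]
Visit B → queue [K, L, P, E, G]
Visit K → queue [L, P, E, G]
Visit L → queue [P, E, G]
Visit P; enqueue I → queue [E, G, I]
Visit E → queue [G, I]
Visit G → queue [I]
Visit I → queue []

J, C, D, F, H, M, N, O, A, B, K, L, P, E, G, I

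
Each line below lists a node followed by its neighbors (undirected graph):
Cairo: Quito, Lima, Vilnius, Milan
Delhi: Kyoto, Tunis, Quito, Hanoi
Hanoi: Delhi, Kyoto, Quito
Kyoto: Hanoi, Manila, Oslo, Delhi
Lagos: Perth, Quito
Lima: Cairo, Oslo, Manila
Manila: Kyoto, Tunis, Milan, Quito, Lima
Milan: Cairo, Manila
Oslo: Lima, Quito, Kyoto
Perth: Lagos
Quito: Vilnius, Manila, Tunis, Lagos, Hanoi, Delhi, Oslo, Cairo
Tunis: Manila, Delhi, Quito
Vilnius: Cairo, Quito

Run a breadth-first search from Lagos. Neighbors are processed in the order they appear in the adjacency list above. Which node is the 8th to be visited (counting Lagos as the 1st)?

Delhi

Visit Lagos; enqueue Perth, Quito → queue [Perth, Quito]
Visit Perth → queue [Quito]
Visit Quito; enqueue Vilnius, Manila, Tunis, Hanoi, Delhi, Oslo, Cairo → queue [Vilnius, Manila, Tunis, Hanoi, Delhi, Oslo, Cairo]
Visit Vilnius → queue [Manila, Tunis, Hanoi, Delhi, Oslo, Cairo]
Visit Manila; enqueue Kyoto, Milan, Lima → queue [Tunis, Hanoi, Delhi, Oslo, Cairo, Kyoto, Milan, Lima]
Visit Tunis → queue [Hanoi, Delhi, Oslo, Cairo, Kyoto, Milan, Lima]
Visit Hanoi → queue [Delhi, Oslo, Cairo, Kyoto, Milan, Lima]
Visit Delhi → queue [Oslo, Cairo, Kyoto, Milan, Lima]
Visit Oslo → queue [Cairo, Kyoto, Milan, Lima]
Visit Cairo → queue [Kyoto, Milan, Lima]
Visit Kyoto → queue [Milan, Lima]
Visit Milan → queue [Lima]
Visit Lima → queue []

Visit order: Lagos, Perth, Quito, Vilnius, Manila, Tunis, Hanoi, Delhi, Oslo, Cairo, Kyoto, Milan, Lima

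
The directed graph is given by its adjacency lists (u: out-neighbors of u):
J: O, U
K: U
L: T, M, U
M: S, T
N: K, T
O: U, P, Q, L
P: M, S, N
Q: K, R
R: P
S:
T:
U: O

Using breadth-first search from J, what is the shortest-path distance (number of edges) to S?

Level 0: J
Level 1: O, U
Level 2: L, P, Q
Level 3: K, M, N, R, S, T
S first appears at level 3.

3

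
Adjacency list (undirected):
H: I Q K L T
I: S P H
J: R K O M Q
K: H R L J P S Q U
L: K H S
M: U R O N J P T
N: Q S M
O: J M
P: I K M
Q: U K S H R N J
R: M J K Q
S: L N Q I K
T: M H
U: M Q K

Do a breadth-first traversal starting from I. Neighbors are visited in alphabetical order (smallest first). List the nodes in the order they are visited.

Visit I; enqueue H, P, S → queue [H, P, S]
Visit H; enqueue K, L, Q, T → queue [P, S, K, L, Q, T]
Visit P; enqueue M → queue [S, K, L, Q, T, M]
Visit S; enqueue N → queue [K, L, Q, T, M, N]
Visit K; enqueue J, R, U → queue [L, Q, T, M, N, J, R, U]
Visit L → queue [Q, T, M, N, J, R, U]
Visit Q → queue [T, M, N, J, R, U]
Visit T → queue [M, N, J, R, U]
Visit M; enqueue O → queue [N, J, R, U, O]
Visit N → queue [J, R, U, O]
Visit J → queue [R, U, O]
Visit R → queue [U, O]
Visit U → queue [O]
Visit O → queue []

I, H, P, S, K, L, Q, T, M, N, J, R, U, O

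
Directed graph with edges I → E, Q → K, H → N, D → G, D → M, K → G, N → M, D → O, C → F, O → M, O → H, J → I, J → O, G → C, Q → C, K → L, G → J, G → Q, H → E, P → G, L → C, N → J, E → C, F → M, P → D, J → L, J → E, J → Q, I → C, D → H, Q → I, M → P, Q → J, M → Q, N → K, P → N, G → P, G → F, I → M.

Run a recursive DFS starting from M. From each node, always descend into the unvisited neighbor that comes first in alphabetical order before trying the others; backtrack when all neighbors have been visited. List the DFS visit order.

Visit M
M → P
P → D
D → G
G → C
C → F
G → J
J → E
J → I
J → L
J → O
O → H
H → N
N → K
J → Q

M, P, D, G, C, F, J, E, I, L, O, H, N, K, Q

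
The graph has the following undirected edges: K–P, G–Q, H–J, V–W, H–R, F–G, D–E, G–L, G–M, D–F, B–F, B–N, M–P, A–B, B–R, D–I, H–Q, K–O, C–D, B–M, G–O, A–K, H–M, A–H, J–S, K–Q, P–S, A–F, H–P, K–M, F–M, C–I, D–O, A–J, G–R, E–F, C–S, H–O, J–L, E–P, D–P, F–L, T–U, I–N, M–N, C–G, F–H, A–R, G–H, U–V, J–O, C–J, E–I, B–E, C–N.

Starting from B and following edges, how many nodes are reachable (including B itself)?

BFS from B visits: B, A, E, F, M, N, R, H, J, K, D, I, P, G, L, C, O, Q, S
Reachable nodes: 19 of 23 total.

19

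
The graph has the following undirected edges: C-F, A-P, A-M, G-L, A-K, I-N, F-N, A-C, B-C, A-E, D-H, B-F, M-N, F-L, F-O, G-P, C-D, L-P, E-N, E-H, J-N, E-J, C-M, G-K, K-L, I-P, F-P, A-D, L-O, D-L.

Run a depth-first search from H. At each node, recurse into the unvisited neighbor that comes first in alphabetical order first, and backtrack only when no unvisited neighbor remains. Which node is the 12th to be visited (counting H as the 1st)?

Visit H
H → D
D → A
A → C
C → B
B → F
F → L
L → G
G → K
G → P
P → I
I → N
N → E
E → J
N → M
L → O

Visit order: H, D, A, C, B, F, L, G, K, P, I, N, E, J, M, O

N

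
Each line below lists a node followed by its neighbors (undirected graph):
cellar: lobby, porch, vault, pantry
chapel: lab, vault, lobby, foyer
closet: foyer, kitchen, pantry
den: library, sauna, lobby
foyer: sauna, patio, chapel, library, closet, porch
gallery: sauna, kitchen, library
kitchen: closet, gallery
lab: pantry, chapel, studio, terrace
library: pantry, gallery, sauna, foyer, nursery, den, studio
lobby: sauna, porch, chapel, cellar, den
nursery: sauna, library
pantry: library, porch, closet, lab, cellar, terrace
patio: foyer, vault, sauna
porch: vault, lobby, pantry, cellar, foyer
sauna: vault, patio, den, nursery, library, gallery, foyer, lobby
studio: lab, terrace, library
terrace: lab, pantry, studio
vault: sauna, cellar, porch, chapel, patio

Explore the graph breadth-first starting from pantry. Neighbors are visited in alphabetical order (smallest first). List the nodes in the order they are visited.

pantry, cellar, closet, lab, library, porch, terrace, lobby, vault, foyer, kitchen, chapel, studio, den, gallery, nursery, sauna, patio

Visit pantry; enqueue cellar, closet, lab, library, porch, terrace → queue [cellar, closet, lab, library, porch, terrace]
Visit cellar; enqueue lobby, vault → queue [closet, lab, library, porch, terrace, lobby, vault]
Visit closet; enqueue foyer, kitchen → queue [lab, library, porch, terrace, lobby, vault, foyer, kitchen]
Visit lab; enqueue chapel, studio → queue [library, porch, terrace, lobby, vault, foyer, kitchen, chapel, studio]
Visit library; enqueue den, gallery, nursery, sauna → queue [porch, terrace, lobby, vault, foyer, kitchen, chapel, studio, den, gallery, nursery, sauna]
Visit porch → queue [terrace, lobby, vault, foyer, kitchen, chapel, studio, den, gallery, nursery, sauna]
Visit terrace → queue [lobby, vault, foyer, kitchen, chapel, studio, den, gallery, nursery, sauna]
Visit lobby → queue [vault, foyer, kitchen, chapel, studio, den, gallery, nursery, sauna]
Visit vault; enqueue patio → queue [foyer, kitchen, chapel, studio, den, gallery, nursery, sauna, patio]
Visit foyer → queue [kitchen, chapel, studio, den, gallery, nursery, sauna, patio]
Visit kitchen → queue [chapel, studio, den, gallery, nursery, sauna, patio]
Visit chapel → queue [studio, den, gallery, nursery, sauna, patio]
Visit studio → queue [den, gallery, nursery, sauna, patio]
Visit den → queue [gallery, nursery, sauna, patio]
Visit gallery → queue [nursery, sauna, patio]
Visit nursery → queue [sauna, patio]
Visit sauna → queue [patio]
Visit patio → queue []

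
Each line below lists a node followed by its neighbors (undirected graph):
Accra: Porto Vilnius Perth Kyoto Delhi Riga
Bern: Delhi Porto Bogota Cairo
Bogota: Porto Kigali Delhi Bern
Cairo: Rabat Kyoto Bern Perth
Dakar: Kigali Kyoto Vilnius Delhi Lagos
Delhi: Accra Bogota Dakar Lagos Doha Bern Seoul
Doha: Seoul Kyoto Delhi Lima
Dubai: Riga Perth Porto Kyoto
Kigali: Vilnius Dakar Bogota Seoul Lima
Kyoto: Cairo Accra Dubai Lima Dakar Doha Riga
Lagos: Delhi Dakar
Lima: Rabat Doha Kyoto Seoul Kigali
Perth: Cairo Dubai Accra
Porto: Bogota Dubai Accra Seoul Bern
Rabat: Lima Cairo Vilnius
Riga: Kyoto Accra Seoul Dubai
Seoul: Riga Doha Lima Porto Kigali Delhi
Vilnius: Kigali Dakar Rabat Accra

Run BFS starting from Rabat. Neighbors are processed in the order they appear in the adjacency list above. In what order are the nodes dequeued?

Rabat, Lima, Cairo, Vilnius, Doha, Kyoto, Seoul, Kigali, Bern, Perth, Dakar, Accra, Delhi, Dubai, Riga, Porto, Bogota, Lagos

Visit Rabat; enqueue Lima, Cairo, Vilnius → queue [Lima, Cairo, Vilnius]
Visit Lima; enqueue Doha, Kyoto, Seoul, Kigali → queue [Cairo, Vilnius, Doha, Kyoto, Seoul, Kigali]
Visit Cairo; enqueue Bern, Perth → queue [Vilnius, Doha, Kyoto, Seoul, Kigali, Bern, Perth]
Visit Vilnius; enqueue Dakar, Accra → queue [Doha, Kyoto, Seoul, Kigali, Bern, Perth, Dakar, Accra]
Visit Doha; enqueue Delhi → queue [Kyoto, Seoul, Kigali, Bern, Perth, Dakar, Accra, Delhi]
Visit Kyoto; enqueue Dubai, Riga → queue [Seoul, Kigali, Bern, Perth, Dakar, Accra, Delhi, Dubai, Riga]
Visit Seoul; enqueue Porto → queue [Kigali, Bern, Perth, Dakar, Accra, Delhi, Dubai, Riga, Porto]
Visit Kigali; enqueue Bogota → queue [Bern, Perth, Dakar, Accra, Delhi, Dubai, Riga, Porto, Bogota]
Visit Bern → queue [Perth, Dakar, Accra, Delhi, Dubai, Riga, Porto, Bogota]
Visit Perth → queue [Dakar, Accra, Delhi, Dubai, Riga, Porto, Bogota]
Visit Dakar; enqueue Lagos → queue [Accra, Delhi, Dubai, Riga, Porto, Bogota, Lagos]
Visit Accra → queue [Delhi, Dubai, Riga, Porto, Bogota, Lagos]
Visit Delhi → queue [Dubai, Riga, Porto, Bogota, Lagos]
Visit Dubai → queue [Riga, Porto, Bogota, Lagos]
Visit Riga → queue [Porto, Bogota, Lagos]
Visit Porto → queue [Bogota, Lagos]
Visit Bogota → queue [Lagos]
Visit Lagos → queue []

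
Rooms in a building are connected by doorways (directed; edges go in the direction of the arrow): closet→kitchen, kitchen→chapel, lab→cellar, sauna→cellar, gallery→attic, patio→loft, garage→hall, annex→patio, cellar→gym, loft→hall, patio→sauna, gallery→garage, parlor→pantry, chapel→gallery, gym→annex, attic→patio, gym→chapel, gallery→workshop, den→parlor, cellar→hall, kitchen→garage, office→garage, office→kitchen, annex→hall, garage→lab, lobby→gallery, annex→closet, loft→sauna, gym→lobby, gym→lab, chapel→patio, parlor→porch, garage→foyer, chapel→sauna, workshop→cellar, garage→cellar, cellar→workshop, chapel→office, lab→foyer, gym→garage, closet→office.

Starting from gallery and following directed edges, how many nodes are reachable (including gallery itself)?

BFS from gallery visits: gallery, attic, garage, workshop, patio, cellar, foyer, hall, lab, loft, sauna, gym, annex, chapel, lobby, closet, office, kitchen
Reachable nodes: 18 of 22 total.

18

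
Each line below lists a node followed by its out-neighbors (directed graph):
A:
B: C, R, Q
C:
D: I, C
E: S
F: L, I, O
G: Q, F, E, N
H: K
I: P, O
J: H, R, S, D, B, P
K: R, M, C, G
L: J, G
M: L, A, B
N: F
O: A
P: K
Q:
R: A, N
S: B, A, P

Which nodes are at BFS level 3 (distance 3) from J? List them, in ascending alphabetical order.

F, G, M, O

Level 0: J
Level 1: B, D, H, P, R, S
Level 2: A, C, I, K, N, Q
Level 3: F, G, M, O
Level 4: E, L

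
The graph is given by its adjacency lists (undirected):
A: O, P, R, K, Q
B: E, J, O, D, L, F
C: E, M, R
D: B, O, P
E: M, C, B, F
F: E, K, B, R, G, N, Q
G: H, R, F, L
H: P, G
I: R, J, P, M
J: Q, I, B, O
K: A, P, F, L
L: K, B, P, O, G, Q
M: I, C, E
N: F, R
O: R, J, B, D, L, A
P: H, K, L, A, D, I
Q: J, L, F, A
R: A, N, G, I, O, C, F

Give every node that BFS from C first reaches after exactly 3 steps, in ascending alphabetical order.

D, H, J, K, L, P, Q

Level 0: C
Level 1: E, M, R
Level 2: A, B, F, G, I, N, O
Level 3: D, H, J, K, L, P, Q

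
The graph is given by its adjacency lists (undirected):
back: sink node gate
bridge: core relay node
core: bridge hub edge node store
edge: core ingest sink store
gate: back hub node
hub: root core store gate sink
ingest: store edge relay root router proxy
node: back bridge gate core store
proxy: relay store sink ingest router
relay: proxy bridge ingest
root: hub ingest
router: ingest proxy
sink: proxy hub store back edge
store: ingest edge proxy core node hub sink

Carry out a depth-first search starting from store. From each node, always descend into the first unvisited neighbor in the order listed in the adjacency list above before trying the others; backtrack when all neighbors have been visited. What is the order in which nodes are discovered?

store, ingest, edge, core, bridge, relay, proxy, sink, hub, root, gate, back, node, router

Visit store
store → ingest
ingest → edge
edge → core
core → bridge
bridge → relay
relay → proxy
proxy → sink
sink → hub
hub → root
hub → gate
gate → back
back → node
proxy → router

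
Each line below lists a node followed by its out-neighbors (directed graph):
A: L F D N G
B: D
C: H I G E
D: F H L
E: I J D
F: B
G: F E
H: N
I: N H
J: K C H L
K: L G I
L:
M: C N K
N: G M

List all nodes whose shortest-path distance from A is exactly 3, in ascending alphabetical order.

C, I, J, K

Level 0: A
Level 1: D, F, G, L, N
Level 2: B, E, H, M
Level 3: C, I, J, K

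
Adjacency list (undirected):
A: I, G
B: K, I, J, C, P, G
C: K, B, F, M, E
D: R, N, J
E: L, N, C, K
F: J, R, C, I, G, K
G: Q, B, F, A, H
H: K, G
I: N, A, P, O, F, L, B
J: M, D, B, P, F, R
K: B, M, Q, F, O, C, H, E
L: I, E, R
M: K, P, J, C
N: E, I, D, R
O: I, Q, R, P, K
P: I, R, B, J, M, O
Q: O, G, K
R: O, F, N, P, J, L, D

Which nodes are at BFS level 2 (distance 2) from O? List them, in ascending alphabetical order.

A, B, C, D, E, F, G, H, J, L, M, N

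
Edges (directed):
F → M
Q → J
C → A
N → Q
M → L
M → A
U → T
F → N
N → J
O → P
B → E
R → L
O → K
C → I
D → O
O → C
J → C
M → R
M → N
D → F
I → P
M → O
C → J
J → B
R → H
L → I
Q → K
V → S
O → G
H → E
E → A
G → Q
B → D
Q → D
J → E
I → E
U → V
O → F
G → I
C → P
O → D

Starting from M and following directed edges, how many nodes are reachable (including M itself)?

BFS from M visits: M, A, L, N, O, R, I, J, Q, C, D, F, G, K, P, H, E, B
Reachable nodes: 18 of 22 total.

18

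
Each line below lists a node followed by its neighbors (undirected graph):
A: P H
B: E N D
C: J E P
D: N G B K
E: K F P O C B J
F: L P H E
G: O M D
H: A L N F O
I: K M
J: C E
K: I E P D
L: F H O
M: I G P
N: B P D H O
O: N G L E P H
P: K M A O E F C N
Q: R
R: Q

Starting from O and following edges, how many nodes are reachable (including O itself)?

16

BFS from O visits: O, E, G, H, L, N, P, B, C, F, J, K, D, M, A, I
Reachable nodes: 16 of 18 total.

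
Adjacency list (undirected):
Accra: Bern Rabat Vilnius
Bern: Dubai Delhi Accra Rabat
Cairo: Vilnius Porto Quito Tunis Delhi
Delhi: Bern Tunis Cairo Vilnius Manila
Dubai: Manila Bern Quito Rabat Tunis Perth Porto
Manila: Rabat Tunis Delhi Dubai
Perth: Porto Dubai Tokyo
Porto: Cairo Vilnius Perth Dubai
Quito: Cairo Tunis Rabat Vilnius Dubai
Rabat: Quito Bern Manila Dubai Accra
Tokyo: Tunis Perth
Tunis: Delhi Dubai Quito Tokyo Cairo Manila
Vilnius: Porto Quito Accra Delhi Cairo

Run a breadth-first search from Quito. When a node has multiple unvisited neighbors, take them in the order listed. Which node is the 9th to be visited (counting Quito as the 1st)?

Visit Quito; enqueue Cairo, Tunis, Rabat, Vilnius, Dubai → queue [Cairo, Tunis, Rabat, Vilnius, Dubai]
Visit Cairo; enqueue Porto, Delhi → queue [Tunis, Rabat, Vilnius, Dubai, Porto, Delhi]
Visit Tunis; enqueue Tokyo, Manila → queue [Rabat, Vilnius, Dubai, Porto, Delhi, Tokyo, Manila]
Visit Rabat; enqueue Bern, Accra → queue [Vilnius, Dubai, Porto, Delhi, Tokyo, Manila, Bern, Accra]
Visit Vilnius → queue [Dubai, Porto, Delhi, Tokyo, Manila, Bern, Accra]
Visit Dubai; enqueue Perth → queue [Porto, Delhi, Tokyo, Manila, Bern, Accra, Perth]
Visit Porto → queue [Delhi, Tokyo, Manila, Bern, Accra, Perth]
Visit Delhi → queue [Tokyo, Manila, Bern, Accra, Perth]
Visit Tokyo → queue [Manila, Bern, Accra, Perth]
Visit Manila → queue [Bern, Accra, Perth]
Visit Bern → queue [Accra, Perth]
Visit Accra → queue [Perth]
Visit Perth → queue []

Visit order: Quito, Cairo, Tunis, Rabat, Vilnius, Dubai, Porto, Delhi, Tokyo, Manila, Bern, Accra, Perth

Tokyo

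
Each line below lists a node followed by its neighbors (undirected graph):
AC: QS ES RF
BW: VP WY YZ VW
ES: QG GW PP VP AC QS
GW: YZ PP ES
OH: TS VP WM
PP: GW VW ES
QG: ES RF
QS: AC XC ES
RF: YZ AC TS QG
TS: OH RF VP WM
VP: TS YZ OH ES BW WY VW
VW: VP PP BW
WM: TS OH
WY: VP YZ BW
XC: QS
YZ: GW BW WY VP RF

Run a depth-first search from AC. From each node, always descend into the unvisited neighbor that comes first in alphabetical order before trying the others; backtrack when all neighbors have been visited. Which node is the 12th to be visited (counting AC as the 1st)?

Visit AC
AC → ES
ES → GW
GW → PP
PP → VW
VW → BW
BW → VP
VP → OH
OH → TS
TS → RF
RF → QG
RF → YZ
YZ → WY
TS → WM
ES → QS
QS → XC

Visit order: AC, ES, GW, PP, VW, BW, VP, OH, TS, RF, QG, YZ, WY, WM, QS, XC

YZ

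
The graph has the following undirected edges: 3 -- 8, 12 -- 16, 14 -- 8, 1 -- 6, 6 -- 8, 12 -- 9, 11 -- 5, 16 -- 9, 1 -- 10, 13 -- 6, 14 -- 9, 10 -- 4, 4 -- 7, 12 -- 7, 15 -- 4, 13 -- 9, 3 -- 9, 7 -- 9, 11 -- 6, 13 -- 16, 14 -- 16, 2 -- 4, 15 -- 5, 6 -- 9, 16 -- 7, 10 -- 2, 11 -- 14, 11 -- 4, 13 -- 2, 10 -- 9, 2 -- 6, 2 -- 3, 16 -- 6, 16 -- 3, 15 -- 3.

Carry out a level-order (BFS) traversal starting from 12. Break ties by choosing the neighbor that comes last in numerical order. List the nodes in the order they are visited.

12 → 16 → 9 → 7 → 14 → 13 → 6 → 3 → 10 → 4 → 11 → 8 → 2 → 1 → 15 → 5

Visit 12; enqueue 16, 9, 7 → queue [16, 9, 7]
Visit 16; enqueue 14, 13, 6, 3 → queue [9, 7, 14, 13, 6, 3]
Visit 9; enqueue 10 → queue [7, 14, 13, 6, 3, 10]
Visit 7; enqueue 4 → queue [14, 13, 6, 3, 10, 4]
Visit 14; enqueue 11, 8 → queue [13, 6, 3, 10, 4, 11, 8]
Visit 13; enqueue 2 → queue [6, 3, 10, 4, 11, 8, 2]
Visit 6; enqueue 1 → queue [3, 10, 4, 11, 8, 2, 1]
Visit 3; enqueue 15 → queue [10, 4, 11, 8, 2, 1, 15]
Visit 10 → queue [4, 11, 8, 2, 1, 15]
Visit 4 → queue [11, 8, 2, 1, 15]
Visit 11; enqueue 5 → queue [8, 2, 1, 15, 5]
Visit 8 → queue [2, 1, 15, 5]
Visit 2 → queue [1, 15, 5]
Visit 1 → queue [15, 5]
Visit 15 → queue [5]
Visit 5 → queue []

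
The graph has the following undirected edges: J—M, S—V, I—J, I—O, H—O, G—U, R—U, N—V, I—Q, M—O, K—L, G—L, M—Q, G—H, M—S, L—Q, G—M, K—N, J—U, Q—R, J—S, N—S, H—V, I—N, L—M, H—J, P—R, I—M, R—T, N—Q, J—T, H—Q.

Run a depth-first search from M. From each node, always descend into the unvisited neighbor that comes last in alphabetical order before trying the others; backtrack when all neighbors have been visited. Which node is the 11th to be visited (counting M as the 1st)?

O

Visit M
M → S
S → V
V → N
N → Q
Q → R
R → U
U → J
J → T
J → I
I → O
O → H
H → G
G → L
L → K
R → P

Visit order: M, S, V, N, Q, R, U, J, T, I, O, H, G, L, K, P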